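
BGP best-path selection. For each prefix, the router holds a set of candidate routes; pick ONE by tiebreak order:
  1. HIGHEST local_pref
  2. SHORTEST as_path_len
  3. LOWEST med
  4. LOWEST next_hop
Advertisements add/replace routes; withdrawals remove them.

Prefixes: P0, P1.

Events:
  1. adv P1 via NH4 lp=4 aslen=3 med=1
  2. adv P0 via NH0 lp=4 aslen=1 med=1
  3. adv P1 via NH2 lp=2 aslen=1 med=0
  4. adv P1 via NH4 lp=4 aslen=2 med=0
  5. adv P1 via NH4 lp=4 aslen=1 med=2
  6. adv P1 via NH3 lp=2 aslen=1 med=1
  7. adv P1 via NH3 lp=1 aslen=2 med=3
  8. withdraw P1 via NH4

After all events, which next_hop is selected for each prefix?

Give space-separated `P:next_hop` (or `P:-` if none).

Op 1: best P0=- P1=NH4
Op 2: best P0=NH0 P1=NH4
Op 3: best P0=NH0 P1=NH4
Op 4: best P0=NH0 P1=NH4
Op 5: best P0=NH0 P1=NH4
Op 6: best P0=NH0 P1=NH4
Op 7: best P0=NH0 P1=NH4
Op 8: best P0=NH0 P1=NH2

Answer: P0:NH0 P1:NH2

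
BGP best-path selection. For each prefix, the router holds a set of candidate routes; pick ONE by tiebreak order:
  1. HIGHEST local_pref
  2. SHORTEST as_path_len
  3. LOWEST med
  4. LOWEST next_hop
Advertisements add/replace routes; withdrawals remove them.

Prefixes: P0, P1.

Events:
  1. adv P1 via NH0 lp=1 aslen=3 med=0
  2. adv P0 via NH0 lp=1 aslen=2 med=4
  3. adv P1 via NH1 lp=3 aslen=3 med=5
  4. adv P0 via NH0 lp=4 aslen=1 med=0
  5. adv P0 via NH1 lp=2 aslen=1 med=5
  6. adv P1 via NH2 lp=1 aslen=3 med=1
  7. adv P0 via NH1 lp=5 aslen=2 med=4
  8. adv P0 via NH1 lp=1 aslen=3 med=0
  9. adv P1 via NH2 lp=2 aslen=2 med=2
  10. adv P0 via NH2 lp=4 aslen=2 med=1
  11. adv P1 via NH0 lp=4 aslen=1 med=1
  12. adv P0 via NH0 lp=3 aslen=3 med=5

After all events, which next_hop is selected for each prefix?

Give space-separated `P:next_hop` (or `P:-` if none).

Answer: P0:NH2 P1:NH0

Derivation:
Op 1: best P0=- P1=NH0
Op 2: best P0=NH0 P1=NH0
Op 3: best P0=NH0 P1=NH1
Op 4: best P0=NH0 P1=NH1
Op 5: best P0=NH0 P1=NH1
Op 6: best P0=NH0 P1=NH1
Op 7: best P0=NH1 P1=NH1
Op 8: best P0=NH0 P1=NH1
Op 9: best P0=NH0 P1=NH1
Op 10: best P0=NH0 P1=NH1
Op 11: best P0=NH0 P1=NH0
Op 12: best P0=NH2 P1=NH0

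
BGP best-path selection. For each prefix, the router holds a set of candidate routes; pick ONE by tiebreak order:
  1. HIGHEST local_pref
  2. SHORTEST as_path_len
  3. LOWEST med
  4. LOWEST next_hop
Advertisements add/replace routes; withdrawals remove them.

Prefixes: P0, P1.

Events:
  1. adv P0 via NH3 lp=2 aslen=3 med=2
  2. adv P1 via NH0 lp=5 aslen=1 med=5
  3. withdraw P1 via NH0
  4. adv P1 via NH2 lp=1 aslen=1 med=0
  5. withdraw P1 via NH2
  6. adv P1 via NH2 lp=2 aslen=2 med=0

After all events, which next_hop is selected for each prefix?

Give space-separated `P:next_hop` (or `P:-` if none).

Op 1: best P0=NH3 P1=-
Op 2: best P0=NH3 P1=NH0
Op 3: best P0=NH3 P1=-
Op 4: best P0=NH3 P1=NH2
Op 5: best P0=NH3 P1=-
Op 6: best P0=NH3 P1=NH2

Answer: P0:NH3 P1:NH2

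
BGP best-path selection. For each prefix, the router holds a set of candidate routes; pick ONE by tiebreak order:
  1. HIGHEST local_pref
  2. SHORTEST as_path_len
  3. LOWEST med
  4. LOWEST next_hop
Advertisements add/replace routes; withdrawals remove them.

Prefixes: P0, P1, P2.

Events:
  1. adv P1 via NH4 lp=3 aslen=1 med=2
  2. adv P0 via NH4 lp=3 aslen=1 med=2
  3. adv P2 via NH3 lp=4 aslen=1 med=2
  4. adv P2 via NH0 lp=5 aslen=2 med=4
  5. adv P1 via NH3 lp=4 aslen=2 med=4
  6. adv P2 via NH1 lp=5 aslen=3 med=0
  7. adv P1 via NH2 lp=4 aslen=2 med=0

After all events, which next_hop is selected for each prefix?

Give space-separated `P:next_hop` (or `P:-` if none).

Answer: P0:NH4 P1:NH2 P2:NH0

Derivation:
Op 1: best P0=- P1=NH4 P2=-
Op 2: best P0=NH4 P1=NH4 P2=-
Op 3: best P0=NH4 P1=NH4 P2=NH3
Op 4: best P0=NH4 P1=NH4 P2=NH0
Op 5: best P0=NH4 P1=NH3 P2=NH0
Op 6: best P0=NH4 P1=NH3 P2=NH0
Op 7: best P0=NH4 P1=NH2 P2=NH0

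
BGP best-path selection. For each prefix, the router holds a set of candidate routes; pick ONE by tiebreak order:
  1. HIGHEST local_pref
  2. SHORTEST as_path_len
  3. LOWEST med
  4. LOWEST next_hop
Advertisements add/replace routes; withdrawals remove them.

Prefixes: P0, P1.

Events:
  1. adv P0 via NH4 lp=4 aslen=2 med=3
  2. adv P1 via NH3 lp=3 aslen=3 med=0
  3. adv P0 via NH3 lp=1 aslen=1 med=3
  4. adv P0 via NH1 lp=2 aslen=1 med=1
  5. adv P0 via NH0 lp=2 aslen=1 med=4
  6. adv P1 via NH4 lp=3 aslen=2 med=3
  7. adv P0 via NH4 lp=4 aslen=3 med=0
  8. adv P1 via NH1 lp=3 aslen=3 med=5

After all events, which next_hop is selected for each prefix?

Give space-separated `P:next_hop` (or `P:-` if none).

Op 1: best P0=NH4 P1=-
Op 2: best P0=NH4 P1=NH3
Op 3: best P0=NH4 P1=NH3
Op 4: best P0=NH4 P1=NH3
Op 5: best P0=NH4 P1=NH3
Op 6: best P0=NH4 P1=NH4
Op 7: best P0=NH4 P1=NH4
Op 8: best P0=NH4 P1=NH4

Answer: P0:NH4 P1:NH4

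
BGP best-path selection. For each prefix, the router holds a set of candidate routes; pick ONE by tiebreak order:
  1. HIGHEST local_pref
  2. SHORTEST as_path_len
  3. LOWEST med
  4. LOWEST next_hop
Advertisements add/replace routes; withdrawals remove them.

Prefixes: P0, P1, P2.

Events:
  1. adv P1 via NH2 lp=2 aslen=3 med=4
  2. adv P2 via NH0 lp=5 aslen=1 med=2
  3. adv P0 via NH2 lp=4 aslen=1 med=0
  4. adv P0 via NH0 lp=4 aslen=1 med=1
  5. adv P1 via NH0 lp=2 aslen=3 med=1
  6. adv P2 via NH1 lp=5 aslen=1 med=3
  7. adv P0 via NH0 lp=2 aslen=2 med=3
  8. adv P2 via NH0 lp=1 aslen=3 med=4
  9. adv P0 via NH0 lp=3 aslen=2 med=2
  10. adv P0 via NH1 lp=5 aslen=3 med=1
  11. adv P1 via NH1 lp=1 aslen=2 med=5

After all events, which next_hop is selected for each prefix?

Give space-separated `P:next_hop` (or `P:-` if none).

Answer: P0:NH1 P1:NH0 P2:NH1

Derivation:
Op 1: best P0=- P1=NH2 P2=-
Op 2: best P0=- P1=NH2 P2=NH0
Op 3: best P0=NH2 P1=NH2 P2=NH0
Op 4: best P0=NH2 P1=NH2 P2=NH0
Op 5: best P0=NH2 P1=NH0 P2=NH0
Op 6: best P0=NH2 P1=NH0 P2=NH0
Op 7: best P0=NH2 P1=NH0 P2=NH0
Op 8: best P0=NH2 P1=NH0 P2=NH1
Op 9: best P0=NH2 P1=NH0 P2=NH1
Op 10: best P0=NH1 P1=NH0 P2=NH1
Op 11: best P0=NH1 P1=NH0 P2=NH1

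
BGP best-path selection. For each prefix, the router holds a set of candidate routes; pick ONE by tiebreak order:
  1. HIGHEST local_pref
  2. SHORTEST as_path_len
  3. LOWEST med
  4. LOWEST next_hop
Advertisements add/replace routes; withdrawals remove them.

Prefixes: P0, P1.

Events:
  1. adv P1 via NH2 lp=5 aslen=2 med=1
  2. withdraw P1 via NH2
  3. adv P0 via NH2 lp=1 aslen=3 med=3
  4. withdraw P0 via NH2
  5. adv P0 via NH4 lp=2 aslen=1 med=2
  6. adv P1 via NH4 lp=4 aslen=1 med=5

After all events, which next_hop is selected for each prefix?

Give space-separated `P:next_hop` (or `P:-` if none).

Answer: P0:NH4 P1:NH4

Derivation:
Op 1: best P0=- P1=NH2
Op 2: best P0=- P1=-
Op 3: best P0=NH2 P1=-
Op 4: best P0=- P1=-
Op 5: best P0=NH4 P1=-
Op 6: best P0=NH4 P1=NH4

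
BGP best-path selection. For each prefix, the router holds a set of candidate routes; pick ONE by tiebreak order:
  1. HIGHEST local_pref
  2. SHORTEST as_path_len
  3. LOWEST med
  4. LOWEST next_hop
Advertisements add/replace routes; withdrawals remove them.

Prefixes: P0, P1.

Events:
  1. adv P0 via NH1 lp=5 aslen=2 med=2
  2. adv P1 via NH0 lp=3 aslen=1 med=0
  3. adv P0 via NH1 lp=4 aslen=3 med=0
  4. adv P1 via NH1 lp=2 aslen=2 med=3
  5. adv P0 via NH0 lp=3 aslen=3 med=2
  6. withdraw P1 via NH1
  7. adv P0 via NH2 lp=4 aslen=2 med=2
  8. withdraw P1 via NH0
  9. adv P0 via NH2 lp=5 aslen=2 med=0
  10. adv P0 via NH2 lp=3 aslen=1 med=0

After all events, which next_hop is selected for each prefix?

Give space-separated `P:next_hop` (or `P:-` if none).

Op 1: best P0=NH1 P1=-
Op 2: best P0=NH1 P1=NH0
Op 3: best P0=NH1 P1=NH0
Op 4: best P0=NH1 P1=NH0
Op 5: best P0=NH1 P1=NH0
Op 6: best P0=NH1 P1=NH0
Op 7: best P0=NH2 P1=NH0
Op 8: best P0=NH2 P1=-
Op 9: best P0=NH2 P1=-
Op 10: best P0=NH1 P1=-

Answer: P0:NH1 P1:-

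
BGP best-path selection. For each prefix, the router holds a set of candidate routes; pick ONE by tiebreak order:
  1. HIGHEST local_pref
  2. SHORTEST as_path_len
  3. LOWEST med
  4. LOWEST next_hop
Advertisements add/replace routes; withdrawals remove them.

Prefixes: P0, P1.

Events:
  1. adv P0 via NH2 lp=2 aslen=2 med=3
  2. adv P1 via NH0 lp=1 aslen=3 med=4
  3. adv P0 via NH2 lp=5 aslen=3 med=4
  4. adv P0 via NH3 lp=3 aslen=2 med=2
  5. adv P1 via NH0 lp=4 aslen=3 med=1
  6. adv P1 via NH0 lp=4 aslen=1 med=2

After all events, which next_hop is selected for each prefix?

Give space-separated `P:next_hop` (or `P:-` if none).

Answer: P0:NH2 P1:NH0

Derivation:
Op 1: best P0=NH2 P1=-
Op 2: best P0=NH2 P1=NH0
Op 3: best P0=NH2 P1=NH0
Op 4: best P0=NH2 P1=NH0
Op 5: best P0=NH2 P1=NH0
Op 6: best P0=NH2 P1=NH0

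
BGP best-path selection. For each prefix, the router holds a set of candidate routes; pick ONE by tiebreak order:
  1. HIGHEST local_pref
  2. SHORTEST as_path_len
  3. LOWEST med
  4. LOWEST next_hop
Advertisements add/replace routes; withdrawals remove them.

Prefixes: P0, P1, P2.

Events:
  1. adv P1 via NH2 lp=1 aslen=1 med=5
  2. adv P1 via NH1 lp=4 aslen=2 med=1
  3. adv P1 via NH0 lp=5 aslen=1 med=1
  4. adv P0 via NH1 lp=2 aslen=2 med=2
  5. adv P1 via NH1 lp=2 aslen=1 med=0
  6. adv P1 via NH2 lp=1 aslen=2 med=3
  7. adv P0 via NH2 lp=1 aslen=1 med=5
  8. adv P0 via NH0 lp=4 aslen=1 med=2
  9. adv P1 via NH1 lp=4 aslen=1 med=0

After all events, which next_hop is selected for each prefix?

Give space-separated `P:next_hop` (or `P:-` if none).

Answer: P0:NH0 P1:NH0 P2:-

Derivation:
Op 1: best P0=- P1=NH2 P2=-
Op 2: best P0=- P1=NH1 P2=-
Op 3: best P0=- P1=NH0 P2=-
Op 4: best P0=NH1 P1=NH0 P2=-
Op 5: best P0=NH1 P1=NH0 P2=-
Op 6: best P0=NH1 P1=NH0 P2=-
Op 7: best P0=NH1 P1=NH0 P2=-
Op 8: best P0=NH0 P1=NH0 P2=-
Op 9: best P0=NH0 P1=NH0 P2=-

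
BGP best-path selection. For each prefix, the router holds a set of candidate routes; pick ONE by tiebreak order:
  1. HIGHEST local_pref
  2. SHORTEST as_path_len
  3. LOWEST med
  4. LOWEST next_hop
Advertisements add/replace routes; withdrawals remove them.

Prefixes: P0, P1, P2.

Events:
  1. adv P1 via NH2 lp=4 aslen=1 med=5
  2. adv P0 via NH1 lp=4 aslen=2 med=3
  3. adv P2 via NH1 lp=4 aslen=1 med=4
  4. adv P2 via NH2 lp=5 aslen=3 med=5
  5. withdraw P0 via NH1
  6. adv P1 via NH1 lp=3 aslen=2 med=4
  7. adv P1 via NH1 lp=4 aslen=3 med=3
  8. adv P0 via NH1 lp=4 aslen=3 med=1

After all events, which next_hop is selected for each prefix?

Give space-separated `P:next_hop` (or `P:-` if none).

Op 1: best P0=- P1=NH2 P2=-
Op 2: best P0=NH1 P1=NH2 P2=-
Op 3: best P0=NH1 P1=NH2 P2=NH1
Op 4: best P0=NH1 P1=NH2 P2=NH2
Op 5: best P0=- P1=NH2 P2=NH2
Op 6: best P0=- P1=NH2 P2=NH2
Op 7: best P0=- P1=NH2 P2=NH2
Op 8: best P0=NH1 P1=NH2 P2=NH2

Answer: P0:NH1 P1:NH2 P2:NH2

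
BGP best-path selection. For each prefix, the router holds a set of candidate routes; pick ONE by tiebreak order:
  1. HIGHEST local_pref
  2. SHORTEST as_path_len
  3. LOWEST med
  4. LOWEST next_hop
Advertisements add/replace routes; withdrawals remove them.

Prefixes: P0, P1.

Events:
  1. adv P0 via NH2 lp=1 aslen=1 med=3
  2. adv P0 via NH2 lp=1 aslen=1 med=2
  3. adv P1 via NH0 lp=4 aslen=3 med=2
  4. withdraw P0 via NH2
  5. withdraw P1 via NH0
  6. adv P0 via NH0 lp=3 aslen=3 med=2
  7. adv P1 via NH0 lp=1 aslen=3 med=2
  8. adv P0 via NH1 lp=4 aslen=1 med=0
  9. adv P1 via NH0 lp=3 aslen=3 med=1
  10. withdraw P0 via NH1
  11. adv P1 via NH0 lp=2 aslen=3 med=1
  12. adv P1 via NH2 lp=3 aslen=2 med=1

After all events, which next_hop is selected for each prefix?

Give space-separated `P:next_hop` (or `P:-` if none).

Op 1: best P0=NH2 P1=-
Op 2: best P0=NH2 P1=-
Op 3: best P0=NH2 P1=NH0
Op 4: best P0=- P1=NH0
Op 5: best P0=- P1=-
Op 6: best P0=NH0 P1=-
Op 7: best P0=NH0 P1=NH0
Op 8: best P0=NH1 P1=NH0
Op 9: best P0=NH1 P1=NH0
Op 10: best P0=NH0 P1=NH0
Op 11: best P0=NH0 P1=NH0
Op 12: best P0=NH0 P1=NH2

Answer: P0:NH0 P1:NH2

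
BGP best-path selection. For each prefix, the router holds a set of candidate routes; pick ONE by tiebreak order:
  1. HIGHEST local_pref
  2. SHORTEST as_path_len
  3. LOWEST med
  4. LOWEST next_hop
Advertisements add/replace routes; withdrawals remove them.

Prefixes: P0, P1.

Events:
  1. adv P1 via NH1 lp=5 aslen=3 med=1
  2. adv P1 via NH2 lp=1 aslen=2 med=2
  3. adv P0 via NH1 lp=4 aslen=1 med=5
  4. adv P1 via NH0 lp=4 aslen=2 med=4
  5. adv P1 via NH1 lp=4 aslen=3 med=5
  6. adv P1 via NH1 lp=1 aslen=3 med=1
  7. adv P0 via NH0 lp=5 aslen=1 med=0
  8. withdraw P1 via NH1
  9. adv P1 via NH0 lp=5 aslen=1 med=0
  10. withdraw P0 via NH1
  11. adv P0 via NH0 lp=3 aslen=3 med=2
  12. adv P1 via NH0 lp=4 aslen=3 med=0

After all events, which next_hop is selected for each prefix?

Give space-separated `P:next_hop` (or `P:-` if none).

Op 1: best P0=- P1=NH1
Op 2: best P0=- P1=NH1
Op 3: best P0=NH1 P1=NH1
Op 4: best P0=NH1 P1=NH1
Op 5: best P0=NH1 P1=NH0
Op 6: best P0=NH1 P1=NH0
Op 7: best P0=NH0 P1=NH0
Op 8: best P0=NH0 P1=NH0
Op 9: best P0=NH0 P1=NH0
Op 10: best P0=NH0 P1=NH0
Op 11: best P0=NH0 P1=NH0
Op 12: best P0=NH0 P1=NH0

Answer: P0:NH0 P1:NH0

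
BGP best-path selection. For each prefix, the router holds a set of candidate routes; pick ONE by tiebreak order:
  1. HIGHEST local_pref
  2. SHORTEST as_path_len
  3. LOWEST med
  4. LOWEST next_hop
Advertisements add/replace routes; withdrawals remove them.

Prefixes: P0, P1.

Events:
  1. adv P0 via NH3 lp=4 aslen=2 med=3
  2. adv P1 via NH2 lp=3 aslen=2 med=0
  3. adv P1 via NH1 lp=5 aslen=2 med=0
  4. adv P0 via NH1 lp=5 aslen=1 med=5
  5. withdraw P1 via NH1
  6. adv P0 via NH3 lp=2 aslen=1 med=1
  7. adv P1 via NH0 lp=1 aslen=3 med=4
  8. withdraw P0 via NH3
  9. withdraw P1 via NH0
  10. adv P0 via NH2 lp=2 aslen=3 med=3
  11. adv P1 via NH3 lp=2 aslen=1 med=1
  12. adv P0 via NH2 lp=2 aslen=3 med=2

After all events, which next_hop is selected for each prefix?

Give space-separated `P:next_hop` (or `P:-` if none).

Op 1: best P0=NH3 P1=-
Op 2: best P0=NH3 P1=NH2
Op 3: best P0=NH3 P1=NH1
Op 4: best P0=NH1 P1=NH1
Op 5: best P0=NH1 P1=NH2
Op 6: best P0=NH1 P1=NH2
Op 7: best P0=NH1 P1=NH2
Op 8: best P0=NH1 P1=NH2
Op 9: best P0=NH1 P1=NH2
Op 10: best P0=NH1 P1=NH2
Op 11: best P0=NH1 P1=NH2
Op 12: best P0=NH1 P1=NH2

Answer: P0:NH1 P1:NH2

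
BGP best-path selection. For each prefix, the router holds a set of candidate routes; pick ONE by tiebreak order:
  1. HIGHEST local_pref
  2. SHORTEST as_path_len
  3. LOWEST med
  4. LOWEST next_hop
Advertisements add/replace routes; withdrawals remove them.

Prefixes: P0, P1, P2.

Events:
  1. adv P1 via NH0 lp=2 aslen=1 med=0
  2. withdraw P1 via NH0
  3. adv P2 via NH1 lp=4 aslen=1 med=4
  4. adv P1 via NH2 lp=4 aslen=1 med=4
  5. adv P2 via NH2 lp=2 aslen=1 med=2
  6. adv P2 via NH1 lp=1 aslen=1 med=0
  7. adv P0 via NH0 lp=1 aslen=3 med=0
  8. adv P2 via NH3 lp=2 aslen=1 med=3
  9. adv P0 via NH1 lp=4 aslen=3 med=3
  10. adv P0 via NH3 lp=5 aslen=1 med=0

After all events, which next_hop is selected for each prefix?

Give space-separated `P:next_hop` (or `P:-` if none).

Answer: P0:NH3 P1:NH2 P2:NH2

Derivation:
Op 1: best P0=- P1=NH0 P2=-
Op 2: best P0=- P1=- P2=-
Op 3: best P0=- P1=- P2=NH1
Op 4: best P0=- P1=NH2 P2=NH1
Op 5: best P0=- P1=NH2 P2=NH1
Op 6: best P0=- P1=NH2 P2=NH2
Op 7: best P0=NH0 P1=NH2 P2=NH2
Op 8: best P0=NH0 P1=NH2 P2=NH2
Op 9: best P0=NH1 P1=NH2 P2=NH2
Op 10: best P0=NH3 P1=NH2 P2=NH2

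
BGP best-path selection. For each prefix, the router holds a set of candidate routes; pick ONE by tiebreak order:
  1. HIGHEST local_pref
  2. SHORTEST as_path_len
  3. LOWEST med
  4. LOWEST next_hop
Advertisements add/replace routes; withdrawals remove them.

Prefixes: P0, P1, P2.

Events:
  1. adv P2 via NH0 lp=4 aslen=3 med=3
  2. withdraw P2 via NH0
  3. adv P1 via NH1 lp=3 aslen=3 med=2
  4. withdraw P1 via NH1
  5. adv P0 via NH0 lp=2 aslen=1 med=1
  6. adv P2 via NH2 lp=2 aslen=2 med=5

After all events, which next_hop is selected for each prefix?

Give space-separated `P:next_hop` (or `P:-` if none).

Answer: P0:NH0 P1:- P2:NH2

Derivation:
Op 1: best P0=- P1=- P2=NH0
Op 2: best P0=- P1=- P2=-
Op 3: best P0=- P1=NH1 P2=-
Op 4: best P0=- P1=- P2=-
Op 5: best P0=NH0 P1=- P2=-
Op 6: best P0=NH0 P1=- P2=NH2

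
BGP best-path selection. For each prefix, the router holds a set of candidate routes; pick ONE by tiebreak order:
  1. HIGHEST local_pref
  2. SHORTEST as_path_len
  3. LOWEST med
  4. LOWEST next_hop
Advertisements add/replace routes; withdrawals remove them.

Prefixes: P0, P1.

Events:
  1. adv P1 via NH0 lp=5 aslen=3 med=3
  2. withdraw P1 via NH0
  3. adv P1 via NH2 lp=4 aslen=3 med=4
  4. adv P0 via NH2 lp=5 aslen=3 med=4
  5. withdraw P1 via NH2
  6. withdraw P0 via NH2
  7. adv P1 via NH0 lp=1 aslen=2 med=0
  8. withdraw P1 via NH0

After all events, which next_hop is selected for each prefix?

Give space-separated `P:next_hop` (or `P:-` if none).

Op 1: best P0=- P1=NH0
Op 2: best P0=- P1=-
Op 3: best P0=- P1=NH2
Op 4: best P0=NH2 P1=NH2
Op 5: best P0=NH2 P1=-
Op 6: best P0=- P1=-
Op 7: best P0=- P1=NH0
Op 8: best P0=- P1=-

Answer: P0:- P1:-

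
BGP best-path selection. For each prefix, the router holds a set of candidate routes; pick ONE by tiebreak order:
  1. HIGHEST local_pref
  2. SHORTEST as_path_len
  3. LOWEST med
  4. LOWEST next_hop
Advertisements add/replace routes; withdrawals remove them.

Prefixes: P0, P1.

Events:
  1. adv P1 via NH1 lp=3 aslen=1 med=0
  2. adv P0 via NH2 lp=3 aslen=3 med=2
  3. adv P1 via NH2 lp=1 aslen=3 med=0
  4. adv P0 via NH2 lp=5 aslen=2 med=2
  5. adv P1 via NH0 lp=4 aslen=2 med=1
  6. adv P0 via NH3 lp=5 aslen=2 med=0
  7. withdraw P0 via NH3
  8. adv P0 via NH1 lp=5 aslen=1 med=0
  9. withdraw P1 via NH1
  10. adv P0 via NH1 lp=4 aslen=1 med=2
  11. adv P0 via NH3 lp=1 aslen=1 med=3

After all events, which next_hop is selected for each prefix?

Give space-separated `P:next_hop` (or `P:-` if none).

Answer: P0:NH2 P1:NH0

Derivation:
Op 1: best P0=- P1=NH1
Op 2: best P0=NH2 P1=NH1
Op 3: best P0=NH2 P1=NH1
Op 4: best P0=NH2 P1=NH1
Op 5: best P0=NH2 P1=NH0
Op 6: best P0=NH3 P1=NH0
Op 7: best P0=NH2 P1=NH0
Op 8: best P0=NH1 P1=NH0
Op 9: best P0=NH1 P1=NH0
Op 10: best P0=NH2 P1=NH0
Op 11: best P0=NH2 P1=NH0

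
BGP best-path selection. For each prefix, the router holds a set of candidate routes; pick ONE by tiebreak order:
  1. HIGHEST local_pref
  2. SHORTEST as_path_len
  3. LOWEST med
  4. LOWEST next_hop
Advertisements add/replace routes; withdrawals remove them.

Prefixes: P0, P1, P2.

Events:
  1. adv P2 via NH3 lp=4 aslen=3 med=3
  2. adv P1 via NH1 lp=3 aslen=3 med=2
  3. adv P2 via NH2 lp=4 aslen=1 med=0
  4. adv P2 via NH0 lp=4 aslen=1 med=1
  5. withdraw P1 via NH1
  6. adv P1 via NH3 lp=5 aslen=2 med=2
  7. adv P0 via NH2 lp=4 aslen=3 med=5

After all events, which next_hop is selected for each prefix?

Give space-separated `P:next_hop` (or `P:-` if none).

Answer: P0:NH2 P1:NH3 P2:NH2

Derivation:
Op 1: best P0=- P1=- P2=NH3
Op 2: best P0=- P1=NH1 P2=NH3
Op 3: best P0=- P1=NH1 P2=NH2
Op 4: best P0=- P1=NH1 P2=NH2
Op 5: best P0=- P1=- P2=NH2
Op 6: best P0=- P1=NH3 P2=NH2
Op 7: best P0=NH2 P1=NH3 P2=NH2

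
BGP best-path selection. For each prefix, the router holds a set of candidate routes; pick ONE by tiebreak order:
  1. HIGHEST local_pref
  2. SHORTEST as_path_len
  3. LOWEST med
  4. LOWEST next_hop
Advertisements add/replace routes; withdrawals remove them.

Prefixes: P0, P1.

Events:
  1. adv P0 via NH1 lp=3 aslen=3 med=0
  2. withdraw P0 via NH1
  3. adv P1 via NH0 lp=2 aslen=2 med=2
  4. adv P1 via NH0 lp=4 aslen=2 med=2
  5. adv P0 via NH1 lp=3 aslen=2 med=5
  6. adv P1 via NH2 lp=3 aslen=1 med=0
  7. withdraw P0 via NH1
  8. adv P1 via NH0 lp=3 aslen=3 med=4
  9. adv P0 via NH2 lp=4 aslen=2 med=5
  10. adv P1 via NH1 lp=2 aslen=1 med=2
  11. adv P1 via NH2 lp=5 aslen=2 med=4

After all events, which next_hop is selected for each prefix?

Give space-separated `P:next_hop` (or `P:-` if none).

Answer: P0:NH2 P1:NH2

Derivation:
Op 1: best P0=NH1 P1=-
Op 2: best P0=- P1=-
Op 3: best P0=- P1=NH0
Op 4: best P0=- P1=NH0
Op 5: best P0=NH1 P1=NH0
Op 6: best P0=NH1 P1=NH0
Op 7: best P0=- P1=NH0
Op 8: best P0=- P1=NH2
Op 9: best P0=NH2 P1=NH2
Op 10: best P0=NH2 P1=NH2
Op 11: best P0=NH2 P1=NH2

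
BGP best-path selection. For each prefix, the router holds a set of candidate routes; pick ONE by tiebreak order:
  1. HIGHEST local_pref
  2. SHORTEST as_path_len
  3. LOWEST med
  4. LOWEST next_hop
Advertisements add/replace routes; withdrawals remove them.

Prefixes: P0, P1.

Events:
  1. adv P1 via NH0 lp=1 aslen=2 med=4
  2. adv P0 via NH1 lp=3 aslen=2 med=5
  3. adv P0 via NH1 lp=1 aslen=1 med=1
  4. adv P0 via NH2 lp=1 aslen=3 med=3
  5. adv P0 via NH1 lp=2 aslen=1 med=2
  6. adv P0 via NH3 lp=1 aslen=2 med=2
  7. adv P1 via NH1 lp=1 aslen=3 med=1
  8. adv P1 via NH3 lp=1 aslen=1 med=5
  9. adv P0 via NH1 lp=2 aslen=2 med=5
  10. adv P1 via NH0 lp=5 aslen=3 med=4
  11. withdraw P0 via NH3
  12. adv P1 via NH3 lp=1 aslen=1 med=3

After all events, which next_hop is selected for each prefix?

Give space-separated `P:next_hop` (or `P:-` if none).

Op 1: best P0=- P1=NH0
Op 2: best P0=NH1 P1=NH0
Op 3: best P0=NH1 P1=NH0
Op 4: best P0=NH1 P1=NH0
Op 5: best P0=NH1 P1=NH0
Op 6: best P0=NH1 P1=NH0
Op 7: best P0=NH1 P1=NH0
Op 8: best P0=NH1 P1=NH3
Op 9: best P0=NH1 P1=NH3
Op 10: best P0=NH1 P1=NH0
Op 11: best P0=NH1 P1=NH0
Op 12: best P0=NH1 P1=NH0

Answer: P0:NH1 P1:NH0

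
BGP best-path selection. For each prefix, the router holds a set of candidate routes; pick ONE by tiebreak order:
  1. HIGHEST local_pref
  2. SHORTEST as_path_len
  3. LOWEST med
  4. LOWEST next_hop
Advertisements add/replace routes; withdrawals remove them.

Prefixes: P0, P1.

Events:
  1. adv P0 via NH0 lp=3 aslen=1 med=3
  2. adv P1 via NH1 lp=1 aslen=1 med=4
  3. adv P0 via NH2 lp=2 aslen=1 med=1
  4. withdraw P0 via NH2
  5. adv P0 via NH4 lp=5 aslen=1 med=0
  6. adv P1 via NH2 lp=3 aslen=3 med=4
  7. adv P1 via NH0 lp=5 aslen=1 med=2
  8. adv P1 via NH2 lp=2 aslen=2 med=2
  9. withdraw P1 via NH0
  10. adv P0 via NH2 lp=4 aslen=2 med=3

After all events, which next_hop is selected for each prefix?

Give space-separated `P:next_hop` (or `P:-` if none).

Answer: P0:NH4 P1:NH2

Derivation:
Op 1: best P0=NH0 P1=-
Op 2: best P0=NH0 P1=NH1
Op 3: best P0=NH0 P1=NH1
Op 4: best P0=NH0 P1=NH1
Op 5: best P0=NH4 P1=NH1
Op 6: best P0=NH4 P1=NH2
Op 7: best P0=NH4 P1=NH0
Op 8: best P0=NH4 P1=NH0
Op 9: best P0=NH4 P1=NH2
Op 10: best P0=NH4 P1=NH2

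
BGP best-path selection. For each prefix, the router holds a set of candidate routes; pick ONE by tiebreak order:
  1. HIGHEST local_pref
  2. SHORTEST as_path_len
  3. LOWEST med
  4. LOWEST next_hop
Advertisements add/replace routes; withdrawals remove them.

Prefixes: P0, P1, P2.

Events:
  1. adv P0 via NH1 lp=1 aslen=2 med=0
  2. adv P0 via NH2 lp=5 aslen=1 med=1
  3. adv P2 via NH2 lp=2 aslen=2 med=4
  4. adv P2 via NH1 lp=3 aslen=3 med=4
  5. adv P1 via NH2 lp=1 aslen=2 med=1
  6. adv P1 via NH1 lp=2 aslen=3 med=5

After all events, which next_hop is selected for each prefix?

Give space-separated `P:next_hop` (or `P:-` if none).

Answer: P0:NH2 P1:NH1 P2:NH1

Derivation:
Op 1: best P0=NH1 P1=- P2=-
Op 2: best P0=NH2 P1=- P2=-
Op 3: best P0=NH2 P1=- P2=NH2
Op 4: best P0=NH2 P1=- P2=NH1
Op 5: best P0=NH2 P1=NH2 P2=NH1
Op 6: best P0=NH2 P1=NH1 P2=NH1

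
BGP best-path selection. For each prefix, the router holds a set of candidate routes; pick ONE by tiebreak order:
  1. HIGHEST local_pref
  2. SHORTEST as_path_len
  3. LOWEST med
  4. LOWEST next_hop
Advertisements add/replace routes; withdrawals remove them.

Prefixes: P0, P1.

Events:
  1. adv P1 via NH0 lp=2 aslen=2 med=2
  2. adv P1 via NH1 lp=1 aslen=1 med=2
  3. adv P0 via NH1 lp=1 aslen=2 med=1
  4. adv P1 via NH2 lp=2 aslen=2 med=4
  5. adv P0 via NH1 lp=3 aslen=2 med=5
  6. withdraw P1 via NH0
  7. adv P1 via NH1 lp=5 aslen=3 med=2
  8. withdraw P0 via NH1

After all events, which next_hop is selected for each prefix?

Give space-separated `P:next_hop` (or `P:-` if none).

Answer: P0:- P1:NH1

Derivation:
Op 1: best P0=- P1=NH0
Op 2: best P0=- P1=NH0
Op 3: best P0=NH1 P1=NH0
Op 4: best P0=NH1 P1=NH0
Op 5: best P0=NH1 P1=NH0
Op 6: best P0=NH1 P1=NH2
Op 7: best P0=NH1 P1=NH1
Op 8: best P0=- P1=NH1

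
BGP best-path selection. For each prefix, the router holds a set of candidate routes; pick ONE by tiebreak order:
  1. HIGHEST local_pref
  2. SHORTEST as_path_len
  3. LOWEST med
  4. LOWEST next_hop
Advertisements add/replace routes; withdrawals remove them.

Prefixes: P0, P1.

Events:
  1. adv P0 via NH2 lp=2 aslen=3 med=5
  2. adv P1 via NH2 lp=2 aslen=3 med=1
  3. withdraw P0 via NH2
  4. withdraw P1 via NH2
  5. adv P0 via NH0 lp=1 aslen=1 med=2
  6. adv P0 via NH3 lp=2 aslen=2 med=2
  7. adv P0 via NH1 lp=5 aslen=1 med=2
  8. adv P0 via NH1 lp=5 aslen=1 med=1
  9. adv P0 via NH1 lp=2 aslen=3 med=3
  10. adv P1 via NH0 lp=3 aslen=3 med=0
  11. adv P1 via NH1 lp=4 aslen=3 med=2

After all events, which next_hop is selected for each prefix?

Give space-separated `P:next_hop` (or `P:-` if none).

Answer: P0:NH3 P1:NH1

Derivation:
Op 1: best P0=NH2 P1=-
Op 2: best P0=NH2 P1=NH2
Op 3: best P0=- P1=NH2
Op 4: best P0=- P1=-
Op 5: best P0=NH0 P1=-
Op 6: best P0=NH3 P1=-
Op 7: best P0=NH1 P1=-
Op 8: best P0=NH1 P1=-
Op 9: best P0=NH3 P1=-
Op 10: best P0=NH3 P1=NH0
Op 11: best P0=NH3 P1=NH1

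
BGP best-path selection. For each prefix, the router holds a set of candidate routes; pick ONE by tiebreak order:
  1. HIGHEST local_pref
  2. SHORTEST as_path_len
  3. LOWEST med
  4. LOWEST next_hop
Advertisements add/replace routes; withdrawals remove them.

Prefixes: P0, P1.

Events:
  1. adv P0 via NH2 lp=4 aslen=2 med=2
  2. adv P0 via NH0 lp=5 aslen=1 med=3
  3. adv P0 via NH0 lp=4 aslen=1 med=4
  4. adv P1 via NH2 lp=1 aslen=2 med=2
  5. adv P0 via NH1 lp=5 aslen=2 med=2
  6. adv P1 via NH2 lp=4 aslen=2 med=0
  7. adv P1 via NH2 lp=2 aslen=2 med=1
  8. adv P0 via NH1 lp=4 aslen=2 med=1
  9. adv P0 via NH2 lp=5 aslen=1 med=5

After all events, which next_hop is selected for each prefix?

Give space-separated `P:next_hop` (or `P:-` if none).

Answer: P0:NH2 P1:NH2

Derivation:
Op 1: best P0=NH2 P1=-
Op 2: best P0=NH0 P1=-
Op 3: best P0=NH0 P1=-
Op 4: best P0=NH0 P1=NH2
Op 5: best P0=NH1 P1=NH2
Op 6: best P0=NH1 P1=NH2
Op 7: best P0=NH1 P1=NH2
Op 8: best P0=NH0 P1=NH2
Op 9: best P0=NH2 P1=NH2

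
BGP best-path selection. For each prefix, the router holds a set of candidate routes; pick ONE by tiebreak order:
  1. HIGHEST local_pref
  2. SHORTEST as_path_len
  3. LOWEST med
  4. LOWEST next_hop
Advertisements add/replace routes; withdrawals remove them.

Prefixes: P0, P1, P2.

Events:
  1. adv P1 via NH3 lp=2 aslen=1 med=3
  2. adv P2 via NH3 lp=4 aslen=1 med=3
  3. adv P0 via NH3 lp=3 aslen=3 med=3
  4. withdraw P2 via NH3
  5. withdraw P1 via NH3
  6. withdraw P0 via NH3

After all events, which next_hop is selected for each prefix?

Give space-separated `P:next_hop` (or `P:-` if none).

Answer: P0:- P1:- P2:-

Derivation:
Op 1: best P0=- P1=NH3 P2=-
Op 2: best P0=- P1=NH3 P2=NH3
Op 3: best P0=NH3 P1=NH3 P2=NH3
Op 4: best P0=NH3 P1=NH3 P2=-
Op 5: best P0=NH3 P1=- P2=-
Op 6: best P0=- P1=- P2=-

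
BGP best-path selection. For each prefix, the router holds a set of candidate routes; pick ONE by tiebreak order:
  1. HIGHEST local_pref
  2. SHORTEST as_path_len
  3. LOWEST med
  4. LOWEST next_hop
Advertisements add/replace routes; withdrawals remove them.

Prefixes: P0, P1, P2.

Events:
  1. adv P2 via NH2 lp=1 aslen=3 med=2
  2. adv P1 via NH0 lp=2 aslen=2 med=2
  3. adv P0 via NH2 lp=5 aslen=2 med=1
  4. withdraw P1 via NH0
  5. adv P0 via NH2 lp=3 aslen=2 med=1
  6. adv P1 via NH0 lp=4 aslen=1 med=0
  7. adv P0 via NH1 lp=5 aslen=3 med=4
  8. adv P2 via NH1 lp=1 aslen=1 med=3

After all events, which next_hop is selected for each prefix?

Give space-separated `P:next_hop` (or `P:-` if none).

Answer: P0:NH1 P1:NH0 P2:NH1

Derivation:
Op 1: best P0=- P1=- P2=NH2
Op 2: best P0=- P1=NH0 P2=NH2
Op 3: best P0=NH2 P1=NH0 P2=NH2
Op 4: best P0=NH2 P1=- P2=NH2
Op 5: best P0=NH2 P1=- P2=NH2
Op 6: best P0=NH2 P1=NH0 P2=NH2
Op 7: best P0=NH1 P1=NH0 P2=NH2
Op 8: best P0=NH1 P1=NH0 P2=NH1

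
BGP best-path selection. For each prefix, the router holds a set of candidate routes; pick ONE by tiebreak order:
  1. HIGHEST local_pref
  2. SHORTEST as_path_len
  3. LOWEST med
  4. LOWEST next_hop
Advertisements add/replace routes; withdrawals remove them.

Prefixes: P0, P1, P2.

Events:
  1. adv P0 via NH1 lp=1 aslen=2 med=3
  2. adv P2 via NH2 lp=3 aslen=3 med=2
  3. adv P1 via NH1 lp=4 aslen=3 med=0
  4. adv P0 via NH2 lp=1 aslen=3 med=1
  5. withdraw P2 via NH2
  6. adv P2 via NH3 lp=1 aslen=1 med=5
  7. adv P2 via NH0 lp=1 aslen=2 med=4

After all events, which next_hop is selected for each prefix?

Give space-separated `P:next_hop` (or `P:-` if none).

Op 1: best P0=NH1 P1=- P2=-
Op 2: best P0=NH1 P1=- P2=NH2
Op 3: best P0=NH1 P1=NH1 P2=NH2
Op 4: best P0=NH1 P1=NH1 P2=NH2
Op 5: best P0=NH1 P1=NH1 P2=-
Op 6: best P0=NH1 P1=NH1 P2=NH3
Op 7: best P0=NH1 P1=NH1 P2=NH3

Answer: P0:NH1 P1:NH1 P2:NH3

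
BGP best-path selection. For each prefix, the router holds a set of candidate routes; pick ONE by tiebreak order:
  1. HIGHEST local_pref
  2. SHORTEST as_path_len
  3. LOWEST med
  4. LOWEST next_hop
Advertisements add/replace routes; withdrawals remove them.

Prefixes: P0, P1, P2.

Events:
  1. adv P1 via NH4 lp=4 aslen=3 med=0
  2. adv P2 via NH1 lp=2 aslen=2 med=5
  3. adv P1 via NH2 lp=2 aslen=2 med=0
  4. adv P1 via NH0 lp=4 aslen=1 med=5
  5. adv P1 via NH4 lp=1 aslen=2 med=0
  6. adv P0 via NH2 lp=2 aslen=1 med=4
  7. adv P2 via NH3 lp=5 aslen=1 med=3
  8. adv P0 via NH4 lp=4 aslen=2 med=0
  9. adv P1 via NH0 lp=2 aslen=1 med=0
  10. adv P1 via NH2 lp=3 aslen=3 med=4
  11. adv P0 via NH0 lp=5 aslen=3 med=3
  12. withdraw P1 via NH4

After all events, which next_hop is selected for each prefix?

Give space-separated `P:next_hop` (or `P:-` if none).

Op 1: best P0=- P1=NH4 P2=-
Op 2: best P0=- P1=NH4 P2=NH1
Op 3: best P0=- P1=NH4 P2=NH1
Op 4: best P0=- P1=NH0 P2=NH1
Op 5: best P0=- P1=NH0 P2=NH1
Op 6: best P0=NH2 P1=NH0 P2=NH1
Op 7: best P0=NH2 P1=NH0 P2=NH3
Op 8: best P0=NH4 P1=NH0 P2=NH3
Op 9: best P0=NH4 P1=NH0 P2=NH3
Op 10: best P0=NH4 P1=NH2 P2=NH3
Op 11: best P0=NH0 P1=NH2 P2=NH3
Op 12: best P0=NH0 P1=NH2 P2=NH3

Answer: P0:NH0 P1:NH2 P2:NH3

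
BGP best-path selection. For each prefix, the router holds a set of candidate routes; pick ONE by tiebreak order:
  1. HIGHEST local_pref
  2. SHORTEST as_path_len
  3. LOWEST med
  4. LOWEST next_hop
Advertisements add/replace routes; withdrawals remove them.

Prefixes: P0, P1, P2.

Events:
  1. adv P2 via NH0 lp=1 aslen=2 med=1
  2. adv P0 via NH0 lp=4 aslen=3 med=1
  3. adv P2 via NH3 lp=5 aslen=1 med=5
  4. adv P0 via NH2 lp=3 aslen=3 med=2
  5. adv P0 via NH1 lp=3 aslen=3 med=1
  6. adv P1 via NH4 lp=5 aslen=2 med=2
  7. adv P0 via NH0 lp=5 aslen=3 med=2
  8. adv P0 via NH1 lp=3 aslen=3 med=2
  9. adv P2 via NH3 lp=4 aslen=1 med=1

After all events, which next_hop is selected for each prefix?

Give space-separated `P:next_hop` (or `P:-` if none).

Op 1: best P0=- P1=- P2=NH0
Op 2: best P0=NH0 P1=- P2=NH0
Op 3: best P0=NH0 P1=- P2=NH3
Op 4: best P0=NH0 P1=- P2=NH3
Op 5: best P0=NH0 P1=- P2=NH3
Op 6: best P0=NH0 P1=NH4 P2=NH3
Op 7: best P0=NH0 P1=NH4 P2=NH3
Op 8: best P0=NH0 P1=NH4 P2=NH3
Op 9: best P0=NH0 P1=NH4 P2=NH3

Answer: P0:NH0 P1:NH4 P2:NH3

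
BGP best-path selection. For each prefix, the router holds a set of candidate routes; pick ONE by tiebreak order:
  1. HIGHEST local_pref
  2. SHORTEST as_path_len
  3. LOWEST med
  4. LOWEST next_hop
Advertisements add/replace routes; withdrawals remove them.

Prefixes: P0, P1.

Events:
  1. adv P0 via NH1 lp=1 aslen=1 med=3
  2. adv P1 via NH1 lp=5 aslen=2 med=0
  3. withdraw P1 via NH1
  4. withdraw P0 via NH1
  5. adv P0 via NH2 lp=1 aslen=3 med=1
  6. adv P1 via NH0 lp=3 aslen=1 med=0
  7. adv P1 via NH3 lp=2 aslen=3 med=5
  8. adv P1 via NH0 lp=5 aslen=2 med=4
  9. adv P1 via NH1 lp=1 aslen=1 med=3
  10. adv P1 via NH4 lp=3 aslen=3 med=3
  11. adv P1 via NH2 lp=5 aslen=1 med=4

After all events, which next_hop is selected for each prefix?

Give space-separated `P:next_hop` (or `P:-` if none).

Op 1: best P0=NH1 P1=-
Op 2: best P0=NH1 P1=NH1
Op 3: best P0=NH1 P1=-
Op 4: best P0=- P1=-
Op 5: best P0=NH2 P1=-
Op 6: best P0=NH2 P1=NH0
Op 7: best P0=NH2 P1=NH0
Op 8: best P0=NH2 P1=NH0
Op 9: best P0=NH2 P1=NH0
Op 10: best P0=NH2 P1=NH0
Op 11: best P0=NH2 P1=NH2

Answer: P0:NH2 P1:NH2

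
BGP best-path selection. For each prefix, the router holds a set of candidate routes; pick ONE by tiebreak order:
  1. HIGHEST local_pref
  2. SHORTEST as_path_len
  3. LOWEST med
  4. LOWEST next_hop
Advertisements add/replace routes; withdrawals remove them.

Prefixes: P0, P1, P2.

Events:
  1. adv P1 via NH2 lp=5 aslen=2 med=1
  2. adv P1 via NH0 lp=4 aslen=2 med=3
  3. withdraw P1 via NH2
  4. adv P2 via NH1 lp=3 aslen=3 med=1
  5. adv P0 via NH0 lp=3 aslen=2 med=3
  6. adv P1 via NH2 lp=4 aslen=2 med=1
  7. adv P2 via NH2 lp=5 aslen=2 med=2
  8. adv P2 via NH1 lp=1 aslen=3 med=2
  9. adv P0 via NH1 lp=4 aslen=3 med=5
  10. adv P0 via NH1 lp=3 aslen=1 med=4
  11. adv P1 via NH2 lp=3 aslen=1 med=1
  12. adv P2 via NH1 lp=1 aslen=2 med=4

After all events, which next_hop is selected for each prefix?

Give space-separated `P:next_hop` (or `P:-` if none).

Answer: P0:NH1 P1:NH0 P2:NH2

Derivation:
Op 1: best P0=- P1=NH2 P2=-
Op 2: best P0=- P1=NH2 P2=-
Op 3: best P0=- P1=NH0 P2=-
Op 4: best P0=- P1=NH0 P2=NH1
Op 5: best P0=NH0 P1=NH0 P2=NH1
Op 6: best P0=NH0 P1=NH2 P2=NH1
Op 7: best P0=NH0 P1=NH2 P2=NH2
Op 8: best P0=NH0 P1=NH2 P2=NH2
Op 9: best P0=NH1 P1=NH2 P2=NH2
Op 10: best P0=NH1 P1=NH2 P2=NH2
Op 11: best P0=NH1 P1=NH0 P2=NH2
Op 12: best P0=NH1 P1=NH0 P2=NH2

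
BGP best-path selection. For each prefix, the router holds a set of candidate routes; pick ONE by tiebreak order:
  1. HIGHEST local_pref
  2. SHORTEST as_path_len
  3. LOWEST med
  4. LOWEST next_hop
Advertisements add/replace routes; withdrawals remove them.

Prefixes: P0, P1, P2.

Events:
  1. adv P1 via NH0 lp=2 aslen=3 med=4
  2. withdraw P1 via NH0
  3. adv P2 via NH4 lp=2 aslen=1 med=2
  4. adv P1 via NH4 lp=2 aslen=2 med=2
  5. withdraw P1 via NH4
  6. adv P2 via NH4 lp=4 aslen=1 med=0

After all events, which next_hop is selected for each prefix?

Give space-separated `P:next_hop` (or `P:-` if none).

Op 1: best P0=- P1=NH0 P2=-
Op 2: best P0=- P1=- P2=-
Op 3: best P0=- P1=- P2=NH4
Op 4: best P0=- P1=NH4 P2=NH4
Op 5: best P0=- P1=- P2=NH4
Op 6: best P0=- P1=- P2=NH4

Answer: P0:- P1:- P2:NH4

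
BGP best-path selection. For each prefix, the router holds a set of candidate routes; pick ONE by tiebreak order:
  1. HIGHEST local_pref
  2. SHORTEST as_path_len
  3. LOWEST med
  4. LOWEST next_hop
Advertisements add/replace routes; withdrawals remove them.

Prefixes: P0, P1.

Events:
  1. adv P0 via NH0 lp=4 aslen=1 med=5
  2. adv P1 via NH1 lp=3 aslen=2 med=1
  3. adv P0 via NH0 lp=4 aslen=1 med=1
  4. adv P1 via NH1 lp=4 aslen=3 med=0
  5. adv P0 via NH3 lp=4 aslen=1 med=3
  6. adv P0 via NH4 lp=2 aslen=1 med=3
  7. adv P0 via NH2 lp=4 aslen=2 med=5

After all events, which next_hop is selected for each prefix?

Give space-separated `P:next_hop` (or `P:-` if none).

Op 1: best P0=NH0 P1=-
Op 2: best P0=NH0 P1=NH1
Op 3: best P0=NH0 P1=NH1
Op 4: best P0=NH0 P1=NH1
Op 5: best P0=NH0 P1=NH1
Op 6: best P0=NH0 P1=NH1
Op 7: best P0=NH0 P1=NH1

Answer: P0:NH0 P1:NH1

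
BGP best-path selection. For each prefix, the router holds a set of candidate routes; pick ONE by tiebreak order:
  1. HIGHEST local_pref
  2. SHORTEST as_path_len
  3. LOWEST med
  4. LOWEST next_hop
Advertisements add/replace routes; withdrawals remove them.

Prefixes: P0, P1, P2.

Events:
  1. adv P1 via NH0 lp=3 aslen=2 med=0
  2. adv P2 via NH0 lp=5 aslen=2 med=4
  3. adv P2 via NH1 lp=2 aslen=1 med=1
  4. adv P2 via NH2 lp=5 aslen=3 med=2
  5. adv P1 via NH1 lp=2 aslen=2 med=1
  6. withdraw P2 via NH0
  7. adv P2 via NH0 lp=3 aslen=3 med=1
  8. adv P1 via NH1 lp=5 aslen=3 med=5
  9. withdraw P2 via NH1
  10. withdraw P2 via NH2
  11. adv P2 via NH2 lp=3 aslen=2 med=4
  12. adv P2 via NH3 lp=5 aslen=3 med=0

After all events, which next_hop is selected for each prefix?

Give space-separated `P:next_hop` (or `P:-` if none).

Op 1: best P0=- P1=NH0 P2=-
Op 2: best P0=- P1=NH0 P2=NH0
Op 3: best P0=- P1=NH0 P2=NH0
Op 4: best P0=- P1=NH0 P2=NH0
Op 5: best P0=- P1=NH0 P2=NH0
Op 6: best P0=- P1=NH0 P2=NH2
Op 7: best P0=- P1=NH0 P2=NH2
Op 8: best P0=- P1=NH1 P2=NH2
Op 9: best P0=- P1=NH1 P2=NH2
Op 10: best P0=- P1=NH1 P2=NH0
Op 11: best P0=- P1=NH1 P2=NH2
Op 12: best P0=- P1=NH1 P2=NH3

Answer: P0:- P1:NH1 P2:NH3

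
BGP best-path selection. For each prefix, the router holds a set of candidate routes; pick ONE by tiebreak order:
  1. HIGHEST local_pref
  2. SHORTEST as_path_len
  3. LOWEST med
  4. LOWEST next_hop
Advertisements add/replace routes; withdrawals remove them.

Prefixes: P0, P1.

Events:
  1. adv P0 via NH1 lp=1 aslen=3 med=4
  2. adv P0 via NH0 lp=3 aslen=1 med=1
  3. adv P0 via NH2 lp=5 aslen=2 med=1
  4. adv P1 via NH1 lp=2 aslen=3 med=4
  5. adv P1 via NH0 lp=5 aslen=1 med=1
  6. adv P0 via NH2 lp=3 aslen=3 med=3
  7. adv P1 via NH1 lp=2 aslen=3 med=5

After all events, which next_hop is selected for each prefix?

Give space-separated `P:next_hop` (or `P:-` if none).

Answer: P0:NH0 P1:NH0

Derivation:
Op 1: best P0=NH1 P1=-
Op 2: best P0=NH0 P1=-
Op 3: best P0=NH2 P1=-
Op 4: best P0=NH2 P1=NH1
Op 5: best P0=NH2 P1=NH0
Op 6: best P0=NH0 P1=NH0
Op 7: best P0=NH0 P1=NH0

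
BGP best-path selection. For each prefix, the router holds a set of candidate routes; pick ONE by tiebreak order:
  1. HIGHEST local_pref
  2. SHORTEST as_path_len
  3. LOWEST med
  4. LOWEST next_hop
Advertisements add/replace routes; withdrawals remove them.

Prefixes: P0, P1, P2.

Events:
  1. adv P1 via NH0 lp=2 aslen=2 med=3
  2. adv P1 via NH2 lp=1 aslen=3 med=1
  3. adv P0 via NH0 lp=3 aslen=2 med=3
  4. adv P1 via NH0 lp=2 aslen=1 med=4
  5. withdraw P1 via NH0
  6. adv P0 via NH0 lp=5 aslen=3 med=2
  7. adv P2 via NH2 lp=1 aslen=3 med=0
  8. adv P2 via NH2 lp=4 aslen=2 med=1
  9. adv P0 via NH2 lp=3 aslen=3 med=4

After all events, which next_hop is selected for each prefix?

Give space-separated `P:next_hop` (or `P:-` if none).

Op 1: best P0=- P1=NH0 P2=-
Op 2: best P0=- P1=NH0 P2=-
Op 3: best P0=NH0 P1=NH0 P2=-
Op 4: best P0=NH0 P1=NH0 P2=-
Op 5: best P0=NH0 P1=NH2 P2=-
Op 6: best P0=NH0 P1=NH2 P2=-
Op 7: best P0=NH0 P1=NH2 P2=NH2
Op 8: best P0=NH0 P1=NH2 P2=NH2
Op 9: best P0=NH0 P1=NH2 P2=NH2

Answer: P0:NH0 P1:NH2 P2:NH2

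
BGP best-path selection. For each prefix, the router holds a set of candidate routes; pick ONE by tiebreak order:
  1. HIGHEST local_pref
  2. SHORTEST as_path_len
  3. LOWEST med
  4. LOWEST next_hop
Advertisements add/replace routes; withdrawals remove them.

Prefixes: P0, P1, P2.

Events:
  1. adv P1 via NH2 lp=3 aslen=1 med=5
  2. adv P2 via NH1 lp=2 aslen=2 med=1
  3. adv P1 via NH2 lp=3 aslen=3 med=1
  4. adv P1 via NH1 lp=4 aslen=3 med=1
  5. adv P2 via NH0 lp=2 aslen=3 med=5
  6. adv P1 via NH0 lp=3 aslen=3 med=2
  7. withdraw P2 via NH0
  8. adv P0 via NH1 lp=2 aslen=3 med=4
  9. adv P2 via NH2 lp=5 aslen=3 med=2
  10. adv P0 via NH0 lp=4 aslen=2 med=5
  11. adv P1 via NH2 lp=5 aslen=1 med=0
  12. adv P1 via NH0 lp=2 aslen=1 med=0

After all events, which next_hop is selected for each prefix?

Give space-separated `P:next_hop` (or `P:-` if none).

Op 1: best P0=- P1=NH2 P2=-
Op 2: best P0=- P1=NH2 P2=NH1
Op 3: best P0=- P1=NH2 P2=NH1
Op 4: best P0=- P1=NH1 P2=NH1
Op 5: best P0=- P1=NH1 P2=NH1
Op 6: best P0=- P1=NH1 P2=NH1
Op 7: best P0=- P1=NH1 P2=NH1
Op 8: best P0=NH1 P1=NH1 P2=NH1
Op 9: best P0=NH1 P1=NH1 P2=NH2
Op 10: best P0=NH0 P1=NH1 P2=NH2
Op 11: best P0=NH0 P1=NH2 P2=NH2
Op 12: best P0=NH0 P1=NH2 P2=NH2

Answer: P0:NH0 P1:NH2 P2:NH2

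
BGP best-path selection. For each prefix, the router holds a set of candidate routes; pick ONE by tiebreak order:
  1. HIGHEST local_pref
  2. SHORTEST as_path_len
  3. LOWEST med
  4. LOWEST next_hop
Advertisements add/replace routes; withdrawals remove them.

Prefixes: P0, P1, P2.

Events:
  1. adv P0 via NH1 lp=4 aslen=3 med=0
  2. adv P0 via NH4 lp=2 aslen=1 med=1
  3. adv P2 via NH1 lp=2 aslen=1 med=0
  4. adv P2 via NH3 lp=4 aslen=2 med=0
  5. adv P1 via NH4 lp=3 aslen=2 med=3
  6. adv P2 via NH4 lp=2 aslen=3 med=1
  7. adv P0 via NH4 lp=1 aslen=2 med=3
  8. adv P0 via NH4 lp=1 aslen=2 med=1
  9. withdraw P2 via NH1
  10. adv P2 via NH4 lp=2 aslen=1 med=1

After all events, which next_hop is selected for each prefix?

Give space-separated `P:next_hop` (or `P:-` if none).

Op 1: best P0=NH1 P1=- P2=-
Op 2: best P0=NH1 P1=- P2=-
Op 3: best P0=NH1 P1=- P2=NH1
Op 4: best P0=NH1 P1=- P2=NH3
Op 5: best P0=NH1 P1=NH4 P2=NH3
Op 6: best P0=NH1 P1=NH4 P2=NH3
Op 7: best P0=NH1 P1=NH4 P2=NH3
Op 8: best P0=NH1 P1=NH4 P2=NH3
Op 9: best P0=NH1 P1=NH4 P2=NH3
Op 10: best P0=NH1 P1=NH4 P2=NH3

Answer: P0:NH1 P1:NH4 P2:NH3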